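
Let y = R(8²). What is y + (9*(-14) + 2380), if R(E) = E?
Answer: 2318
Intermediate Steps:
y = 64 (y = 8² = 64)
y + (9*(-14) + 2380) = 64 + (9*(-14) + 2380) = 64 + (-126 + 2380) = 64 + 2254 = 2318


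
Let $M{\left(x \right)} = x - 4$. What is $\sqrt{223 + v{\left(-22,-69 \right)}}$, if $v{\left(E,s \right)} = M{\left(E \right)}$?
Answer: $\sqrt{197} \approx 14.036$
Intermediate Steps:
$M{\left(x \right)} = -4 + x$
$v{\left(E,s \right)} = -4 + E$
$\sqrt{223 + v{\left(-22,-69 \right)}} = \sqrt{223 - 26} = \sqrt{197}$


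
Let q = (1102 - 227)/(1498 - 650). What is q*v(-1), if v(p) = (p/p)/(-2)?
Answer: -875/1696 ≈ -0.51592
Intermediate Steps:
q = 875/848 ≈ 1.0318
v(p) = -½ (v(p) = 1*(-½) = -½)
q*v(-1) = (875/848)*(-½) = -875/1696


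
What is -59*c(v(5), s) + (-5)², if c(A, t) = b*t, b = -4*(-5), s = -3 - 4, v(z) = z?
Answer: 8285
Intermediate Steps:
s = -7
b = 20
c(A, t) = 20*t
-59*c(v(5), s) + (-5)² = -1180*(-7) + (-5)² = -59*(-140) + 25 = 8260 + 25 = 8285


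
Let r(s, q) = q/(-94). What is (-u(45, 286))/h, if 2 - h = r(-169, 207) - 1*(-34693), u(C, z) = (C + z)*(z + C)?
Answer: 10298734/3260747 ≈ 3.1584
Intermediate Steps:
r(s, q) = -q/94 (r(s, q) = q*(-1/94) = -q/94)
u(C, z) = (C + z)² (u(C, z) = (C + z)*(C + z) = (C + z)²)
h = -3260747/94 (h = 2 - (-1/94*207 - 1*(-34693)) = 2 - (-207/94 + 34693) = 2 - 1*3260935/94 = 2 - 3260935/94 = -3260747/94 ≈ -34689.)
(-u(45, 286))/h = (-(45 + 286)²)/(-3260747/94) = -1*331²*(-94/3260747) = -1*109561*(-94/3260747) = -109561*(-94/3260747) = 10298734/3260747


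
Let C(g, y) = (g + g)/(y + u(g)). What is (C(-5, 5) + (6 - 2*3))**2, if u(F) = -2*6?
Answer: 100/49 ≈ 2.0408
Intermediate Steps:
u(F) = -12
C(g, y) = 2*g/(-12 + y) (C(g, y) = (g + g)/(y - 12) = (2*g)/(-12 + y) = 2*g/(-12 + y))
(C(-5, 5) + (6 - 2*3))**2 = (2*(-5)/(-12 + 5) + (6 - 2*3))**2 = (2*(-5)/(-7) + (6 - 6))**2 = (2*(-5)*(-1/7) + 0)**2 = (10/7 + 0)**2 = (10/7)**2 = 100/49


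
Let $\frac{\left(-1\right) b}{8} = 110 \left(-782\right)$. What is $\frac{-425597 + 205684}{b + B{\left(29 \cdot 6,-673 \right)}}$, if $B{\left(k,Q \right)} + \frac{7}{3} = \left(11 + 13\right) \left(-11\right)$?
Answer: $- \frac{659739}{2063681} \approx -0.31969$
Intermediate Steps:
$B{\left(k,Q \right)} = - \frac{799}{3}$ ($B{\left(k,Q \right)} = - \frac{7}{3} + \left(11 + 13\right) \left(-11\right) = - \frac{7}{3} + 24 \left(-11\right) = - \frac{7}{3} - 264 = - \frac{799}{3}$)
$b = 688160$ ($b = - 8 \cdot 110 \left(-782\right) = \left(-8\right) \left(-86020\right) = 688160$)
$\frac{-425597 + 205684}{b + B{\left(29 \cdot 6,-673 \right)}} = \frac{-425597 + 205684}{688160 - \frac{799}{3}} = - \frac{219913}{\frac{2063681}{3}} = \left(-219913\right) \frac{3}{2063681} = - \frac{659739}{2063681}$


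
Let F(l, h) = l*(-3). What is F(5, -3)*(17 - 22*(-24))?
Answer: -8175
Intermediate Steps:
F(l, h) = -3*l
F(5, -3)*(17 - 22*(-24)) = (-3*5)*(17 - 22*(-24)) = -15*(17 + 528) = -15*545 = -8175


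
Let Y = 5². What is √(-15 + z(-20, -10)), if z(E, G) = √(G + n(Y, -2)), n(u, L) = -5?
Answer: √(-15 + I*√15) ≈ 0.49595 + 3.9046*I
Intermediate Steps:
Y = 25
z(E, G) = √(-5 + G) (z(E, G) = √(G - 5) = √(-5 + G))
√(-15 + z(-20, -10)) = √(-15 + √(-5 - 10)) = √(-15 + √(-15)) = √(-15 + I*√15)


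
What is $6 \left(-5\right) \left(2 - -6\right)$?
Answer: $-240$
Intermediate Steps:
$6 \left(-5\right) \left(2 - -6\right) = - 30 \left(2 + 6\right) = \left(-30\right) 8 = -240$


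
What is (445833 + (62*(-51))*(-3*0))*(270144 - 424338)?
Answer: -68744773602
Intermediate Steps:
(445833 + (62*(-51))*(-3*0))*(270144 - 424338) = (445833 - 3162*0)*(-154194) = (445833 + 0)*(-154194) = 445833*(-154194) = -68744773602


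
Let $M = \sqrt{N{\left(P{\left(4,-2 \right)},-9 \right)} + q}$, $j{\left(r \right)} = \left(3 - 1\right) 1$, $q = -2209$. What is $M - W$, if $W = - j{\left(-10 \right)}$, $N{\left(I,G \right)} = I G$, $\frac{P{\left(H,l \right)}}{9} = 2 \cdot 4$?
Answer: $2 + i \sqrt{2857} \approx 2.0 + 53.451 i$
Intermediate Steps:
$j{\left(r \right)} = 2$ ($j{\left(r \right)} = 2 \cdot 1 = 2$)
$P{\left(H,l \right)} = 72$ ($P{\left(H,l \right)} = 9 \cdot 2 \cdot 4 = 9 \cdot 8 = 72$)
$N{\left(I,G \right)} = G I$
$W = -2$ ($W = \left(-1\right) 2 = -2$)
$M = i \sqrt{2857}$ ($M = \sqrt{\left(-9\right) 72 - 2209} = \sqrt{-648 - 2209} = \sqrt{-2857} = i \sqrt{2857} \approx 53.451 i$)
$M - W = i \sqrt{2857} - -2 = i \sqrt{2857} + 2 = 2 + i \sqrt{2857}$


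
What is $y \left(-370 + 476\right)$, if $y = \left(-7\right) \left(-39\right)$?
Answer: $28938$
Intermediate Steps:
$y = 273$
$y \left(-370 + 476\right) = 273 \left(-370 + 476\right) = 273 \cdot 106 = 28938$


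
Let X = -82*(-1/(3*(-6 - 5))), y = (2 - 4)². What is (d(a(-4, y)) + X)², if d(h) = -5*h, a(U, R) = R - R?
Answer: 6724/1089 ≈ 6.1745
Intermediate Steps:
y = 4 (y = (-2)² = 4)
a(U, R) = 0
X = -82/33 (X = -82/((-11*(-3))) = -82/33 ≈ -2.4848)
(d(a(-4, y)) + X)² = (-5*0 - 82/33)² = (0 - 82/33)² = (-82/33)² = 6724/1089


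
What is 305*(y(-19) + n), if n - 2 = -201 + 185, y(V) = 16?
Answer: 610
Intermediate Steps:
n = -14 (n = 2 + (-201 + 185) = 2 - 16 = -14)
305*(y(-19) + n) = 305*(16 - 14) = 305*2 = 610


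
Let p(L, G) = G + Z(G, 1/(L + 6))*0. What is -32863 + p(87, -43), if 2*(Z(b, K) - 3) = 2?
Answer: -32906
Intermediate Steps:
Z(b, K) = 4 (Z(b, K) = 3 + (1/2)*2 = 3 + 1 = 4)
p(L, G) = G (p(L, G) = G + 4*0 = G + 0 = G)
-32863 + p(87, -43) = -32863 - 43 = -32906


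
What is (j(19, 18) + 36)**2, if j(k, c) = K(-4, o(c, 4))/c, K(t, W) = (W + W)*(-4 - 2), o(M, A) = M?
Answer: 576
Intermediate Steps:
K(t, W) = -12*W (K(t, W) = (2*W)*(-6) = -12*W)
j(k, c) = -12 (j(k, c) = (-12*c)/c = -12)
(j(19, 18) + 36)**2 = (-12 + 36)**2 = 24**2 = 576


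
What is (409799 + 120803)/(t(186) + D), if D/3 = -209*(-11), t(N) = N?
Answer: 530602/7083 ≈ 74.912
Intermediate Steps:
D = 6897 (D = 3*(-209*(-11)) = 3*2299 = 6897)
(409799 + 120803)/(t(186) + D) = (409799 + 120803)/(186 + 6897) = 530602/7083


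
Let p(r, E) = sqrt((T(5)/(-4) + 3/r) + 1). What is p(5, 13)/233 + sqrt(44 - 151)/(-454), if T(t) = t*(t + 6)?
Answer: I*(-1165*sqrt(107) + 2043*sqrt(15))/528910 ≈ -0.0078243*I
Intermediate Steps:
T(t) = t*(6 + t)
p(r, E) = sqrt(-51/4 + 3/r) (p(r, E) = sqrt(((5*(6 + 5))/(-4) + 3/r) + 1) = sqrt(((5*11)*(-1/4) + 3/r) + 1) = sqrt((55*(-1/4) + 3/r) + 1) = sqrt((-55/4 + 3/r) + 1) = sqrt(-51/4 + 3/r))
p(5, 13)/233 + sqrt(44 - 151)/(-454) = (sqrt(-51 + 12/5)/2)/233 + sqrt(44 - 151)/(-454) = (sqrt(-51 + 12*(1/5))/2)*(1/233) + sqrt(-107)*(-1/454) = (sqrt(-51 + 12/5)/2)*(1/233) + (I*sqrt(107))*(-1/454) = (sqrt(-243/5)/2)*(1/233) - I*sqrt(107)/454 = ((9*I*sqrt(15)/5)/2)*(1/233) - I*sqrt(107)/454 = (9*I*sqrt(15)/10)*(1/233) - I*sqrt(107)/454 = 9*I*sqrt(15)/2330 - I*sqrt(107)/454 = -I*sqrt(107)/454 + 9*I*sqrt(15)/2330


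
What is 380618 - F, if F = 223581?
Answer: 157037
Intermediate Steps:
380618 - F = 380618 - 1*223581 = 380618 - 223581 = 157037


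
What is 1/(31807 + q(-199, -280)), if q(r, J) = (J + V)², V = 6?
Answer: 1/106883 ≈ 9.3560e-6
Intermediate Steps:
q(r, J) = (6 + J)² (q(r, J) = (J + 6)² = (6 + J)²)
1/(31807 + q(-199, -280)) = 1/(31807 + (6 - 280)²) = 1/(31807 + (-274)²) = 1/(31807 + 75076) = 1/106883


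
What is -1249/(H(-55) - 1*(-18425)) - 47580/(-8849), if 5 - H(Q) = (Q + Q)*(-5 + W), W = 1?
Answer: 844911799/159193510 ≈ 5.3074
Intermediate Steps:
H(Q) = 5 + 8*Q (H(Q) = 5 - (Q + Q)*(-5 + 1) = 5 - 2*Q*(-4) = 5 - (-8)*Q = 5 + 8*Q)
-1249/(H(-55) - 1*(-18425)) - 47580/(-8849) = -1249/((5 + 8*(-55)) - 1*(-18425)) - 47580/(-8849) = -1249/((5 - 440) + 18425) - 47580*(-1/8849) = -1249/(-435 + 18425) + 47580/8849 = -1249/17990 + 47580/8849 = 844911799/159193510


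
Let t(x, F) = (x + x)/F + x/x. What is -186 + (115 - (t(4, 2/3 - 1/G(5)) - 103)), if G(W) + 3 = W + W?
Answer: 173/11 ≈ 15.727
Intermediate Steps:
G(W) = -3 + 2*W (G(W) = -3 + (W + W) = -3 + 2*W)
t(x, F) = 1 + 2*x/F (t(x, F) = (2*x)/F + 1 = 2*x/F + 1 = 1 + 2*x/F)
-186 + (115 - (t(4, 2/3 - 1/G(5)) - 103)) = -186 + (115 - (((2/3 - 1/(-3 + 2*5)) + 2*4)/(2/3 - 1/(-3 + 2*5)) - 103)) = -186 + (115 - (((2*(⅓) - 1/(-3 + 10)) + 8)/(2*(⅓) - 1/(-3 + 10)) - 103)) = -186 + (115 - (((⅔ - 1/7) + 8)/(⅔ - 1/7) - 103)) = -186 + (115 - (((⅔ - 1*⅐) + 8)/(⅔ - 1*⅐) - 103)) = -186 + (115 - (((⅔ - ⅐) + 8)/(⅔ - ⅐) - 103)) = -186 + (115 - ((11/21 + 8)/(11/21) - 103)) = -186 + (115 - ((21/11)*(179/21) - 103)) = -186 + (115 - (179/11 - 103)) = -186 + (115 - 1*(-954/11)) = -186 + (115 + 954/11) = -186 + 2219/11 = 173/11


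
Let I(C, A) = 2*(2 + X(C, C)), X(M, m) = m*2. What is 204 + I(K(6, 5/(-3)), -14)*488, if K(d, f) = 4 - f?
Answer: 39652/3 ≈ 13217.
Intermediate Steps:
X(M, m) = 2*m
I(C, A) = 4 + 4*C (I(C, A) = 2*(2 + 2*C) = 4 + 4*C)
204 + I(K(6, 5/(-3)), -14)*488 = 204 + (4 + 4*(4 - 5/(-3)))*488 = 204 + (4 + 4*(4 - 5*(-1)/3))*488 = 204 + (4 + 4*(4 - 1*(-5/3)))*488 = 204 + (4 + 4*(4 + 5/3))*488 = 204 + (4 + 4*(17/3))*488 = 204 + (4 + 68/3)*488 = 204 + (80/3)*488 = 204 + 39040/3 = 39652/3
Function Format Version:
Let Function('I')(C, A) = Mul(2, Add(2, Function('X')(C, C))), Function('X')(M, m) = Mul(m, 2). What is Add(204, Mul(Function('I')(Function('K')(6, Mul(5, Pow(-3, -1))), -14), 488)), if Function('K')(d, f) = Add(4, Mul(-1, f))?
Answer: Rational(39652, 3) ≈ 13217.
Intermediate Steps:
Function('X')(M, m) = Mul(2, m)
Function('I')(C, A) = Add(4, Mul(4, C)) (Function('I')(C, A) = Mul(2, Add(2, Mul(2, C))) = Add(4, Mul(4, C)))
Add(204, Mul(Function('I')(Function('K')(6, Mul(5, Pow(-3, -1))), -14), 488)) = Add(204, Mul(Add(4, Mul(4, Add(4, Mul(-1, Mul(5, Pow(-3, -1)))))), 488)) = Add(204, Mul(Add(4, Mul(4, Add(4, Mul(-1, Mul(5, Rational(-1, 3)))))), 488)) = Add(204, Mul(Add(4, Mul(4, Add(4, Mul(-1, Rational(-5, 3))))), 488)) = Add(204, Mul(Add(4, Mul(4, Add(4, Rational(5, 3)))), 488)) = Add(204, Mul(Add(4, Mul(4, Rational(17, 3))), 488)) = Add(204, Mul(Add(4, Rational(68, 3)), 488)) = Add(204, Mul(Rational(80, 3), 488)) = Add(204, Rational(39040, 3)) = Rational(39652, 3)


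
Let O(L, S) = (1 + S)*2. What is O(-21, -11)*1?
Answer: -20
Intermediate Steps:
O(L, S) = 2 + 2*S
O(-21, -11)*1 = (2 + 2*(-11))*1 = (2 - 22)*1 = -20*1 = -20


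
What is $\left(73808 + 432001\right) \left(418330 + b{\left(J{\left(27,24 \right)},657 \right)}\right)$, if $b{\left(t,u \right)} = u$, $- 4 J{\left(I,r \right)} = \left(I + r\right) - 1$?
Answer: $211927395483$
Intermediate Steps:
$J{\left(I,r \right)} = \frac{1}{4} - \frac{I}{4} - \frac{r}{4}$ ($J{\left(I,r \right)} = - \frac{\left(I + r\right) - 1}{4} = - \frac{-1 + I + r}{4} = \frac{1}{4} - \frac{I}{4} - \frac{r}{4}$)
$\left(73808 + 432001\right) \left(418330 + b{\left(J{\left(27,24 \right)},657 \right)}\right) = \left(73808 + 432001\right) \left(418330 + 657\right) = 505809 \cdot 418987 = 211927395483$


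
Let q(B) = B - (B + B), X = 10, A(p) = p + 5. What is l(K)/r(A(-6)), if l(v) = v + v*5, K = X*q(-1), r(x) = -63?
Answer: -20/21 ≈ -0.95238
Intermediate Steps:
A(p) = 5 + p
q(B) = -B (q(B) = B - 2*B = -B)
K = 10 (K = 10*(-1*(-1)) = 10*1 = 10)
l(v) = 6*v (l(v) = v + 5*v = 6*v)
l(K)/r(A(-6)) = (6*10)/(-63) = 60*(-1/63) = -20/21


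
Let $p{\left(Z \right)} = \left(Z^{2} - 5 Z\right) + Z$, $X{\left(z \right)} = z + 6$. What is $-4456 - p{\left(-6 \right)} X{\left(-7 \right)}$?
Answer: $-4396$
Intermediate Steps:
$X{\left(z \right)} = 6 + z$
$p{\left(Z \right)} = Z^{2} - 4 Z$
$-4456 - p{\left(-6 \right)} X{\left(-7 \right)} = -4456 - - 6 \left(-4 - 6\right) \left(6 - 7\right) = -4456 - \left(-6\right) \left(-10\right) \left(-1\right) = -4456 - 60 \left(-1\right) = -4456 - -60 = -4456 + 60 = -4396$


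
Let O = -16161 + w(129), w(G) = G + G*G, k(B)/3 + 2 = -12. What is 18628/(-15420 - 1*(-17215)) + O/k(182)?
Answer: -14799/3590 ≈ -4.1223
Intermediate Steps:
k(B) = -42 (k(B) = -6 + 3*(-12) = -6 - 36 = -42)
w(G) = G + G**2
O = 609 (O = -16161 + 129*(1 + 129) = -16161 + 129*130 = -16161 + 16770 = 609)
18628/(-15420 - 1*(-17215)) + O/k(182) = 18628/(-15420 - 1*(-17215)) + 609/(-42) = 18628/(-15420 + 17215) + 609*(-1/42) = 18628/1795 - 29/2 = -14799/3590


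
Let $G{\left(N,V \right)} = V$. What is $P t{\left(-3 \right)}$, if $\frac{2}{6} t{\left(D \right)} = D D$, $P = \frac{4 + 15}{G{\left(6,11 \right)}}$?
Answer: $\frac{513}{11} \approx 46.636$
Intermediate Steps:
$P = \frac{19}{11}$ ($P = \frac{4 + 15}{11} = 19 \cdot \frac{1}{11} = \frac{19}{11} \approx 1.7273$)
$t{\left(D \right)} = 3 D^{2}$ ($t{\left(D \right)} = 3 D D = 3 D^{2}$)
$P t{\left(-3 \right)} = \frac{19 \cdot 3 \left(-3\right)^{2}}{11} = \frac{19 \cdot 3 \cdot 9}{11} = \frac{19}{11} \cdot 27 = \frac{513}{11}$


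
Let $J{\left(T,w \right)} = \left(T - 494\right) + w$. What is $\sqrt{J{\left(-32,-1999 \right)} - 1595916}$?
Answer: $i \sqrt{1598441} \approx 1264.3 i$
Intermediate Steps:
$J{\left(T,w \right)} = -494 + T + w$ ($J{\left(T,w \right)} = \left(-494 + T\right) + w = -494 + T + w$)
$\sqrt{J{\left(-32,-1999 \right)} - 1595916} = \sqrt{\left(-494 - 32 - 1999\right) - 1595916} = \sqrt{-2525 - 1595916} = \sqrt{-1598441} = i \sqrt{1598441}$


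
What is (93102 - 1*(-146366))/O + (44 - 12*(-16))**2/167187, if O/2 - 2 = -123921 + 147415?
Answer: 1184811193/218234764 ≈ 5.4291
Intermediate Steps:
O = 46992 (O = 4 + 2*(-123921 + 147415) = 4 + 2*23494 = 4 + 46988 = 46992)
(93102 - 1*(-146366))/O + (44 - 12*(-16))**2/167187 = (93102 - 1*(-146366))/46992 + (44 - 12*(-16))**2/167187 = (93102 + 146366)*(1/46992) + (44 + 192)**2*(1/167187) = 239468*(1/46992) + 236**2*(1/167187) = 59867/11748 + 55696*(1/167187) = 59867/11748 + 55696/167187 = 1184811193/218234764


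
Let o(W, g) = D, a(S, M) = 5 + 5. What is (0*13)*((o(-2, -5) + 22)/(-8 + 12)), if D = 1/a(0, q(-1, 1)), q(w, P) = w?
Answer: 0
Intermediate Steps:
a(S, M) = 10
D = 1/10 ≈ 0.10000
o(W, g) = 1/10
(0*13)*((o(-2, -5) + 22)/(-8 + 12)) = (0*13)*((1/10 + 22)/(-8 + 12)) = 0*((221/10)/4) = 0*((221/10)*(1/4)) = 0*(221/40) = 0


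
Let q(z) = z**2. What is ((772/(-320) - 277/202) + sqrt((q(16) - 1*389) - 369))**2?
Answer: (30573 - 8080*I*sqrt(502))**2/65286400 ≈ -487.68 - 169.55*I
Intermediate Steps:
((772/(-320) - 277/202) + sqrt((q(16) - 1*389) - 369))**2 = ((772/(-320) - 277/202) + sqrt((16**2 - 1*389) - 369))**2 = ((772*(-1/320) - 277*1/202) + sqrt((256 - 389) - 369))**2 = ((-193/80 - 277/202) + sqrt(-133 - 369))**2 = (-30573/8080 + sqrt(-502))**2 = (-30573/8080 + I*sqrt(502))**2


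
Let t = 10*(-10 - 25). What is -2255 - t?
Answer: -1905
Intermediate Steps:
t = -350 (t = 10*(-35) = -350)
-2255 - t = -2255 - 1*(-350) = -2255 + 350 = -1905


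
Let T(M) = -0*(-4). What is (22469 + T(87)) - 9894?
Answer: 12575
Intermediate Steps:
T(M) = 0 (T(M) = -17*0 = 0)
(22469 + T(87)) - 9894 = (22469 + 0) - 9894 = 22469 - 9894 = 12575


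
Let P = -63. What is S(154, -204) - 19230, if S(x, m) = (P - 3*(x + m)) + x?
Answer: -18989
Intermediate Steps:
S(x, m) = -63 - 3*m - 2*x (S(x, m) = (-63 - 3*(x + m)) + x = (-63 - 3*(m + x)) + x = (-63 + (-3*m - 3*x)) + x = (-63 - 3*m - 3*x) + x = -63 - 3*m - 2*x)
S(154, -204) - 19230 = (-63 - 3*(-204) - 2*154) - 19230 = (-63 + 612 - 308) - 19230 = 241 - 19230 = -18989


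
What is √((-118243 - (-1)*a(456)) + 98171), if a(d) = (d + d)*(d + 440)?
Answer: 2*√199270 ≈ 892.79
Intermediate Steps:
a(d) = 2*d*(440 + d) (a(d) = (2*d)*(440 + d) = 2*d*(440 + d))
√((-118243 - (-1)*a(456)) + 98171) = √((-118243 - (-1)*2*456*(440 + 456)) + 98171) = √((-118243 - (-1)*2*456*896) + 98171) = √((-118243 - (-1)*817152) + 98171) = √((-118243 - 1*(-817152)) + 98171) = √((-118243 + 817152) + 98171) = √(698909 + 98171) = √797080 = 2*√199270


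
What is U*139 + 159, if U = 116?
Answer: 16283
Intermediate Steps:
U*139 + 159 = 116*139 + 159 = 16124 + 159 = 16283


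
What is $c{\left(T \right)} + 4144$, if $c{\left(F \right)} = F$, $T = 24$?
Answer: $4168$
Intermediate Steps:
$c{\left(T \right)} + 4144 = 24 + 4144 = 4168$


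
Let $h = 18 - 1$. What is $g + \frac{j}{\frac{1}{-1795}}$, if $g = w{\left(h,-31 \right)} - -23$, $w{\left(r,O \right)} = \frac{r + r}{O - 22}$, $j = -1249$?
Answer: $\frac{118824800}{53} \approx 2.242 \cdot 10^{6}$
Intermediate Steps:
$h = 17$ ($h = 18 - 1 = 17$)
$w{\left(r,O \right)} = \frac{2 r}{-22 + O}$
$g = \frac{1185}{53}$ ($g = 2 \cdot 17 \frac{1}{-22 - 31} - -23 = 2 \cdot 17 \frac{1}{-53} + 23 = 2 \cdot 17 \left(- \frac{1}{53}\right) + 23 = - \frac{34}{53} + 23 = \frac{1185}{53} \approx 22.358$)
$g + \frac{j}{\frac{1}{-1795}} = \frac{1185}{53} - \frac{1249}{\frac{1}{-1795}} = \frac{1185}{53} - \frac{1249}{- \frac{1}{1795}} = \frac{1185}{53} - -2241955 = \frac{1185}{53} + 2241955 = \frac{118824800}{53}$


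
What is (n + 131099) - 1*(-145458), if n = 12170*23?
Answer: 556467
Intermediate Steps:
n = 279910
(n + 131099) - 1*(-145458) = (279910 + 131099) - 1*(-145458) = 411009 + 145458 = 556467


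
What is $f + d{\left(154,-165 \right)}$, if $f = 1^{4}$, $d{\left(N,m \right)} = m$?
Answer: $-164$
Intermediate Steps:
$f = 1$
$f + d{\left(154,-165 \right)} = 1 - 165 = -164$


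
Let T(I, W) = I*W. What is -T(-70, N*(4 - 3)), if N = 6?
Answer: 420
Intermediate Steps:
-T(-70, N*(4 - 3)) = -(-70)*6*(4 - 3) = -(-70)*6*1 = -(-70)*6 = -1*(-420) = 420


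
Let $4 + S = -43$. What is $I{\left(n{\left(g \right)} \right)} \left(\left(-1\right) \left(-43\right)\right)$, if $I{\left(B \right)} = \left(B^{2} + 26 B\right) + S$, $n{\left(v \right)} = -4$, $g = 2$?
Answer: $-5805$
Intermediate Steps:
$S = -47$ ($S = -4 - 43 = -47$)
$I{\left(B \right)} = -47 + B^{2} + 26 B$ ($I{\left(B \right)} = \left(B^{2} + 26 B\right) - 47 = -47 + B^{2} + 26 B$)
$I{\left(n{\left(g \right)} \right)} \left(\left(-1\right) \left(-43\right)\right) = \left(-47 + \left(-4\right)^{2} + 26 \left(-4\right)\right) \left(\left(-1\right) \left(-43\right)\right) = \left(-47 + 16 - 104\right) 43 = \left(-135\right) 43 = -5805$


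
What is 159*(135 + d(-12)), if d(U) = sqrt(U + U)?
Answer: 21465 + 318*I*sqrt(6) ≈ 21465.0 + 778.94*I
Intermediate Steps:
d(U) = sqrt(2)*sqrt(U) (d(U) = sqrt(2*U) = sqrt(2)*sqrt(U))
159*(135 + d(-12)) = 159*(135 + sqrt(2)*sqrt(-12)) = 159*(135 + sqrt(2)*(2*I*sqrt(3))) = 159*(135 + 2*I*sqrt(6)) = 21465 + 318*I*sqrt(6)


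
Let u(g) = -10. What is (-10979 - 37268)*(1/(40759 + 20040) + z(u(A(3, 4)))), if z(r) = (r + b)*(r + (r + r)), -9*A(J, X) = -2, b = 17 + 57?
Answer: 5632069109513/60799 ≈ 9.2634e+7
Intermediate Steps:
b = 74
A(J, X) = 2/9 (A(J, X) = -⅑*(-2) = 2/9)
z(r) = 3*r*(74 + r) (z(r) = (r + 74)*(r + (r + r)) = (74 + r)*(r + 2*r) = (74 + r)*(3*r) = 3*r*(74 + r))
(-10979 - 37268)*(1/(40759 + 20040) + z(u(A(3, 4)))) = (-10979 - 37268)*(1/(40759 + 20040) + 3*(-10)*(74 - 10)) = -48247*(1/60799 + 3*(-10)*64) = -48247*(1/60799 - 1920) = -48247*(-116734079/60799) = 5632069109513/60799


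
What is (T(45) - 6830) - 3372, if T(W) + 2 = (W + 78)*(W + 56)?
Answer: 2219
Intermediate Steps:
T(W) = -2 + (56 + W)*(78 + W) (T(W) = -2 + (W + 78)*(W + 56) = -2 + (78 + W)*(56 + W) = -2 + (56 + W)*(78 + W))
(T(45) - 6830) - 3372 = ((4366 + 45**2 + 134*45) - 6830) - 3372 = ((4366 + 2025 + 6030) - 6830) - 3372 = (12421 - 6830) - 3372 = 5591 - 3372 = 2219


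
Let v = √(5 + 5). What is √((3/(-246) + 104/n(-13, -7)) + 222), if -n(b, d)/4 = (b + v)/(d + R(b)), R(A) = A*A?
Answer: √(47725886 - 1492646*√10)/(82*√(13 - √10)) ≈ 25.498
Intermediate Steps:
R(A) = A²
v = √10 ≈ 3.1623
n(b, d) = -4*(b + √10)/(d + b²)
√((3/(-246) + 104/n(-13, -7)) + 222) = √((3/(-246) + 104/((4*(-1*(-13) - √10)/(-7 + (-13)²)))) + 222) = √((3*(-1/246) + 104/((4*(13 - √10)/(-7 + 169)))) + 222) = √((-1/82 + 104/((4*(13 - √10)/162))) + 222) = √((-1/82 + 104/((4*(1/162)*(13 - √10)))) + 222) = √((-1/82 + 104/(26/81 - 2*√10/81)) + 222) = √(18203/82 + 104/(26/81 - 2*√10/81))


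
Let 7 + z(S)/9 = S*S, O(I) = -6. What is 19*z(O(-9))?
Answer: 4959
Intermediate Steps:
z(S) = -63 + 9*S**2 (z(S) = -63 + 9*(S*S) = -63 + 9*S**2)
19*z(O(-9)) = 19*(-63 + 9*(-6)**2) = 19*(-63 + 9*36) = 19*(-63 + 324) = 19*261 = 4959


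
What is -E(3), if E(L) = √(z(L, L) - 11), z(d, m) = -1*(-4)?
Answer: -I*√7 ≈ -2.6458*I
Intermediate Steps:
z(d, m) = 4
E(L) = I*√7 (E(L) = √(4 - 11) = √(-7) = I*√7)
-E(3) = -I*√7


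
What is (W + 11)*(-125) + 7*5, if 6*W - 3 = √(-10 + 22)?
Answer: -2805/2 - 125*√3/3 ≈ -1474.7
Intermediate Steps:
W = ½ + √3/3 (W = ½ + √(-10 + 22)/6 = ½ + √12/6 = ½ + (2*√3)/6 = ½ + √3/3 ≈ 1.0774)
(W + 11)*(-125) + 7*5 = ((½ + √3/3) + 11)*(-125) + 7*5 = (23/2 + √3/3)*(-125) + 35 = (-2875/2 - 125*√3/3) + 35 = -2805/2 - 125*√3/3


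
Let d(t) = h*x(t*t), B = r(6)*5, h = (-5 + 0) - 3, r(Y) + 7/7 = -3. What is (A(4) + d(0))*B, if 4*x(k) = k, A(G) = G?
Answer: -80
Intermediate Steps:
x(k) = k/4
r(Y) = -4 (r(Y) = -1 - 3 = -4)
h = -8 (h = -5 - 3 = -8)
B = -20 (B = -4*5 = -20)
d(t) = -2*t² (d(t) = -2*t*t = -2*t²)
(A(4) + d(0))*B = (4 - 2*0²)*(-20) = (4 - 2*0)*(-20) = (4 + 0)*(-20) = 4*(-20) = -80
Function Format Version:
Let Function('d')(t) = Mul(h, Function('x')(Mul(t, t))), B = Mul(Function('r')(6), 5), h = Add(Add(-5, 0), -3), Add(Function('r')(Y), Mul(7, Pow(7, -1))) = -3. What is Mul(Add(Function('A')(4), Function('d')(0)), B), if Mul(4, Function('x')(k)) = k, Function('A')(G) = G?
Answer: -80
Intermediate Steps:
Function('x')(k) = Mul(Rational(1, 4), k)
Function('r')(Y) = -4 (Function('r')(Y) = Add(-1, -3) = -4)
h = -8 (h = Add(-5, -3) = -8)
B = -20 (B = Mul(-4, 5) = -20)
Function('d')(t) = Mul(-2, Pow(t, 2)) (Function('d')(t) = Mul(-8, Mul(Rational(1, 4), Mul(t, t))) = Mul(-8, Mul(Rational(1, 4), Pow(t, 2))) = Mul(-2, Pow(t, 2)))
Mul(Add(Function('A')(4), Function('d')(0)), B) = Mul(Add(4, Mul(-2, Pow(0, 2))), -20) = Mul(Add(4, Mul(-2, 0)), -20) = Mul(Add(4, 0), -20) = Mul(4, -20) = -80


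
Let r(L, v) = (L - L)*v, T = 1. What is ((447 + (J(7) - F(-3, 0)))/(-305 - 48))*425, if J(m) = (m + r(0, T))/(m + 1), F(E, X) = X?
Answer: -1522775/2824 ≈ -539.23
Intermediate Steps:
r(L, v) = 0 (r(L, v) = 0*v = 0)
J(m) = m/(1 + m) (J(m) = (m + 0)/(m + 1) = m/(1 + m))
((447 + (J(7) - F(-3, 0)))/(-305 - 48))*425 = ((447 + (7/(1 + 7) - 1*0))/(-305 - 48))*425 = ((447 + (7/8 + 0))/(-353))*425 = ((447 + (7*(⅛) + 0))*(-1/353))*425 = ((447 + (7/8 + 0))*(-1/353))*425 = ((447 + 7/8)*(-1/353))*425 = ((3583/8)*(-1/353))*425 = -3583/2824*425 = -1522775/2824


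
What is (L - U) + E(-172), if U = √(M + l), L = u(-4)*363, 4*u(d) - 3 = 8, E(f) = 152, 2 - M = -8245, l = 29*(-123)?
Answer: 4601/4 - 6*√130 ≈ 1081.8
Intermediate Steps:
l = -3567
M = 8247 (M = 2 - 1*(-8245) = 2 + 8245 = 8247)
u(d) = 11/4 (u(d) = ¾ + (¼)*8 = ¾ + 2 = 11/4)
L = 3993/4 (L = (11/4)*363 = 3993/4 ≈ 998.25)
U = 6*√130 (U = √(8247 - 3567) = √4680 = 6*√130 ≈ 68.411)
(L - U) + E(-172) = (3993/4 - 6*√130) + 152 = 4601/4 - 6*√130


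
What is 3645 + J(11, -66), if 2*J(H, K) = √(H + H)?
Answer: 3645 + √22/2 ≈ 3647.3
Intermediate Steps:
J(H, K) = √2*√H/2 (J(H, K) = √(H + H)/2 = √(2*H)/2 = (√2*√H)/2 = √2*√H/2)
3645 + J(11, -66) = 3645 + √2*√11/2 = 3645 + √22/2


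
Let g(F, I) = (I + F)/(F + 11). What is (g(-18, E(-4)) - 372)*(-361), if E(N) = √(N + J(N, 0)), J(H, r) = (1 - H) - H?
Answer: 933546/7 + 361*√5/7 ≈ 1.3348e+5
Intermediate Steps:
J(H, r) = 1 - 2*H
E(N) = √(1 - N) (E(N) = √(N + (1 - 2*N)) = √(1 - N))
g(F, I) = (F + I)/(11 + F)
(g(-18, E(-4)) - 372)*(-361) = ((-18 + √(1 - 1*(-4)))/(11 - 18) - 372)*(-361) = ((-18 + √(1 + 4))/(-7) - 372)*(-361) = (-(-18 + √5)/7 - 372)*(-361) = ((18/7 - √5/7) - 372)*(-361) = (-2586/7 - √5/7)*(-361) = 933546/7 + 361*√5/7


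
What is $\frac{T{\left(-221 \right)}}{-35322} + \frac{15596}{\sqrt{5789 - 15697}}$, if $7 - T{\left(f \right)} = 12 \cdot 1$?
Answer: $\frac{5}{35322} - \frac{7798 i \sqrt{2477}}{2477} \approx 0.00014155 - 156.68 i$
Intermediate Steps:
$T{\left(f \right)} = -5$ ($T{\left(f \right)} = 7 - 12 \cdot 1 = 7 - 12 = -5$)
$\frac{T{\left(-221 \right)}}{-35322} + \frac{15596}{\sqrt{5789 - 15697}} = - \frac{5}{-35322} + \frac{15596}{\sqrt{5789 - 15697}} = \left(-5\right) \left(- \frac{1}{35322}\right) + \frac{15596}{\sqrt{-9908}} = \frac{5}{35322} + \frac{15596}{2 i \sqrt{2477}} = \frac{5}{35322} + 15596 \left(- \frac{i \sqrt{2477}}{4954}\right) = \frac{5}{35322} - \frac{7798 i \sqrt{2477}}{2477}$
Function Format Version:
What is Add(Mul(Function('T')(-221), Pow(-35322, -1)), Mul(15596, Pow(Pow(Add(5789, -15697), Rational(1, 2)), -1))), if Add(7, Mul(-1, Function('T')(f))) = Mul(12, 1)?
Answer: Add(Rational(5, 35322), Mul(Rational(-7798, 2477), I, Pow(2477, Rational(1, 2)))) ≈ Add(0.00014155, Mul(-156.68, I))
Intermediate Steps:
Function('T')(f) = -5 (Function('T')(f) = Add(7, Mul(-1, Mul(12, 1))) = Add(7, Mul(-1, 12)) = Add(7, -12) = -5)
Add(Mul(Function('T')(-221), Pow(-35322, -1)), Mul(15596, Pow(Pow(Add(5789, -15697), Rational(1, 2)), -1))) = Add(Mul(-5, Pow(-35322, -1)), Mul(15596, Pow(Pow(Add(5789, -15697), Rational(1, 2)), -1))) = Add(Mul(-5, Rational(-1, 35322)), Mul(15596, Pow(Pow(-9908, Rational(1, 2)), -1))) = Add(Rational(5, 35322), Mul(15596, Pow(Mul(2, I, Pow(2477, Rational(1, 2))), -1))) = Add(Rational(5, 35322), Mul(15596, Mul(Rational(-1, 4954), I, Pow(2477, Rational(1, 2))))) = Add(Rational(5, 35322), Mul(Rational(-7798, 2477), I, Pow(2477, Rational(1, 2))))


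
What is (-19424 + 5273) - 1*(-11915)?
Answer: -2236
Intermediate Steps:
(-19424 + 5273) - 1*(-11915) = -14151 + 11915 = -2236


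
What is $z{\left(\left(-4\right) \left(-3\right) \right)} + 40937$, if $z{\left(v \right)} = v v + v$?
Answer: $41093$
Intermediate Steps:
$z{\left(v \right)} = v + v^{2}$ ($z{\left(v \right)} = v^{2} + v = v + v^{2}$)
$z{\left(\left(-4\right) \left(-3\right) \right)} + 40937 = \left(-4\right) \left(-3\right) \left(1 - -12\right) + 40937 = 12 \left(1 + 12\right) + 40937 = 12 \cdot 13 + 40937 = 156 + 40937 = 41093$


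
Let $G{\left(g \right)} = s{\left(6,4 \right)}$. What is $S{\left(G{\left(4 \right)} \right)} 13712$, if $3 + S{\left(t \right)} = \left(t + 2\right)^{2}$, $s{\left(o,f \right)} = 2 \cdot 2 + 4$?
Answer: $1330064$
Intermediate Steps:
$s{\left(o,f \right)} = 8$ ($s{\left(o,f \right)} = 4 + 4 = 8$)
$G{\left(g \right)} = 8$
$S{\left(t \right)} = -3 + \left(2 + t\right)^{2}$ ($S{\left(t \right)} = -3 + \left(t + 2\right)^{2} = -3 + \left(2 + t\right)^{2}$)
$S{\left(G{\left(4 \right)} \right)} 13712 = \left(-3 + \left(2 + 8\right)^{2}\right) 13712 = \left(-3 + 10^{2}\right) 13712 = \left(-3 + 100\right) 13712 = 97 \cdot 13712 = 1330064$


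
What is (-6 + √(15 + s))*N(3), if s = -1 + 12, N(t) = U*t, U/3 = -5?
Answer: 270 - 45*√26 ≈ 40.544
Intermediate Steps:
U = -15 (U = 3*(-5) = -15)
N(t) = -15*t
s = 11
(-6 + √(15 + s))*N(3) = (-6 + √(15 + 11))*(-15*3) = (-6 + √26)*(-45) = 270 - 45*√26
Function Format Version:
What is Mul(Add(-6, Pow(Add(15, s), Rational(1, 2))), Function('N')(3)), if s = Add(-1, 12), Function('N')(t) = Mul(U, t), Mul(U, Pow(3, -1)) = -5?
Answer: Add(270, Mul(-45, Pow(26, Rational(1, 2)))) ≈ 40.544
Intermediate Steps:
U = -15 (U = Mul(3, -5) = -15)
Function('N')(t) = Mul(-15, t)
s = 11
Mul(Add(-6, Pow(Add(15, s), Rational(1, 2))), Function('N')(3)) = Mul(Add(-6, Pow(Add(15, 11), Rational(1, 2))), Mul(-15, 3)) = Mul(Add(-6, Pow(26, Rational(1, 2))), -45) = Add(270, Mul(-45, Pow(26, Rational(1, 2))))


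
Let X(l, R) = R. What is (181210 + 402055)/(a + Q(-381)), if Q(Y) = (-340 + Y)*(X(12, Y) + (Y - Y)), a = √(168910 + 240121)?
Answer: 4577813679/2156006582 - 116653*√409031/15092046074 ≈ 2.1183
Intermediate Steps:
a = √409031 ≈ 639.56
Q(Y) = Y*(-340 + Y) (Q(Y) = (-340 + Y)*(Y + (Y - Y)) = (-340 + Y)*(Y + 0) = (-340 + Y)*Y = Y*(-340 + Y))
(181210 + 402055)/(a + Q(-381)) = (181210 + 402055)/(√409031 - 381*(-340 - 381)) = 583265/(√409031 - 381*(-721)) = 583265/(√409031 + 274701) = 583265/(274701 + √409031)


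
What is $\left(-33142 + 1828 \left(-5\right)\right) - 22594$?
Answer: $-64876$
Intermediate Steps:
$\left(-33142 + 1828 \left(-5\right)\right) - 22594 = \left(-33142 - 9140\right) - 22594 = -42282 - 22594 = -64876$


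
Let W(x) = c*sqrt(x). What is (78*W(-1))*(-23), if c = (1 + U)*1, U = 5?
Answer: -10764*I ≈ -10764.0*I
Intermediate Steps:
c = 6 (c = (1 + 5)*1 = 6*1 = 6)
W(x) = 6*sqrt(x)
(78*W(-1))*(-23) = (78*(6*sqrt(-1)))*(-23) = (78*(6*I))*(-23) = (468*I)*(-23) = -10764*I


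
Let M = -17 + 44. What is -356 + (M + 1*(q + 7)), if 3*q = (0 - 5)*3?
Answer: -327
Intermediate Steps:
M = 27
q = -5 (q = ((0 - 5)*3)/3 = (-5*3)/3 = (⅓)*(-15) = -5)
-356 + (M + 1*(q + 7)) = -356 + (27 + 1*(-5 + 7)) = -356 + (27 + 1*2) = -356 + (27 + 2) = -356 + 29 = -327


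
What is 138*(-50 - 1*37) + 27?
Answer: -11979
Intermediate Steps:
138*(-50 - 1*37) + 27 = 138*(-50 - 37) + 27 = 138*(-87) + 27 = -12006 + 27 = -11979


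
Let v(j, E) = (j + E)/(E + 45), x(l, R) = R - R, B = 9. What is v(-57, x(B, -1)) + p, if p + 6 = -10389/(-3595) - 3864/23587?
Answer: -1155073988/254385795 ≈ -4.5406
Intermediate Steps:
x(l, R) = 0
v(j, E) = (E + j)/(45 + E)
p = -277617327/84795265 (p = -6 + (-10389/(-3595) - 3864/23587) = -6 + (-10389*(-1/3595) - 3864*1/23587) = -6 + (10389/3595 - 3864/23587) = -6 + 231154263/84795265 = -277617327/84795265 ≈ -3.2740)
v(-57, x(B, -1)) + p = (0 - 57)/(45 + 0) - 277617327/84795265 = -57/45 - 277617327/84795265 = (1/45)*(-57) - 277617327/84795265 = -19/15 - 277617327/84795265 = -1155073988/254385795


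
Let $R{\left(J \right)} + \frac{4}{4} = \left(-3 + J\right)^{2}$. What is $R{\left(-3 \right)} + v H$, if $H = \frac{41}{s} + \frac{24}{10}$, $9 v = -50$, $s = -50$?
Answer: $\frac{236}{9} \approx 26.222$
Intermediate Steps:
$v = - \frac{50}{9}$ ($v = \frac{1}{9} \left(-50\right) = - \frac{50}{9} \approx -5.5556$)
$H = \frac{79}{50}$ ($H = \frac{41}{-50} + \frac{24}{10} = 41 \left(- \frac{1}{50}\right) + 24 \cdot \frac{1}{10} = - \frac{41}{50} + \frac{12}{5} = \frac{79}{50} \approx 1.58$)
$R{\left(J \right)} = -1 + \left(-3 + J\right)^{2}$
$R{\left(-3 \right)} + v H = \left(-1 + \left(-3 - 3\right)^{2}\right) - \frac{79}{9} = \left(-1 + \left(-6\right)^{2}\right) - \frac{79}{9} = \left(-1 + 36\right) - \frac{79}{9} = 35 - \frac{79}{9} = \frac{236}{9}$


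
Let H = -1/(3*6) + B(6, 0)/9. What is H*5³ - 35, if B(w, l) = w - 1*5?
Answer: -505/18 ≈ -28.056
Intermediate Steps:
B(w, l) = -5 + w (B(w, l) = w - 5 = -5 + w)
H = 1/18 (H = -1/(3*6) + (-5 + 6)/9 = -1/18 + 1*(⅑) = -1*1/18 + ⅑ = -1/18 + ⅑ = 1/18 ≈ 0.055556)
H*5³ - 35 = (1/18)*5³ - 35 = (1/18)*125 - 35 = 125/18 - 35 = -505/18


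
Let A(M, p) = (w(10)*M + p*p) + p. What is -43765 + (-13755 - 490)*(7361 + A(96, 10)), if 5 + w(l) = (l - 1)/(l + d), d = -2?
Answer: -101169020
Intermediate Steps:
w(l) = -5 + (-1 + l)/(-2 + l) (w(l) = -5 + (l - 1)/(l - 2) = -5 + (-1 + l)/(-2 + l))
A(M, p) = p + p**2 - 31*M/8 (A(M, p) = (((9 - 4*10)/(-2 + 10))*M + p*p) + p = (((9 - 40)/8)*M + p**2) + p = (((1/8)*(-31))*M + p**2) + p = (-31*M/8 + p**2) + p = (p**2 - 31*M/8) + p = p + p**2 - 31*M/8)
-43765 + (-13755 - 490)*(7361 + A(96, 10)) = -43765 + (-13755 - 490)*(7361 + (10 + 10**2 - 31/8*96)) = -43765 - 14245*(7361 + (10 + 100 - 372)) = -43765 - 14245*(7361 - 262) = -43765 - 14245*7099 = -43765 - 101125255 = -101169020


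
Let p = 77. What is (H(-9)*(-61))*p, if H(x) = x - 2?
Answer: 51667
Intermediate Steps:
H(x) = -2 + x
(H(-9)*(-61))*p = ((-2 - 9)*(-61))*77 = -11*(-61)*77 = 671*77 = 51667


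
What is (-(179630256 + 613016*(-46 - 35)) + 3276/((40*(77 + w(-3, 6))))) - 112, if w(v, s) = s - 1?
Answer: -106580378221/820 ≈ -1.2998e+8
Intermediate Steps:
w(v, s) = -1 + s
(-(179630256 + 613016*(-46 - 35)) + 3276/((40*(77 + w(-3, 6))))) - 112 = (-(179630256 + 613016*(-46 - 35)) + 3276/((40*(77 + (-1 + 6))))) - 112 = (-16568/(1/(10842 + 37*(-81))) + 3276/((40*(77 + 5)))) - 112 = (-16568/(1/(10842 - 2997)) + 3276/((40*82))) - 112 = (-16568/(1/7845) + 3276/3280) - 112 = (-16568/1/7845 + 3276*(1/3280)) - 112 = (-16568*7845 + 819/820) - 112 = (-129975960 + 819/820) - 112 = -106580286381/820 - 112 = -106580378221/820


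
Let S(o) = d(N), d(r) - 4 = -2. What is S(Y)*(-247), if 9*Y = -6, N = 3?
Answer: -494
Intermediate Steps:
Y = -⅔ (Y = (⅑)*(-6) = -⅔ ≈ -0.66667)
d(r) = 2 (d(r) = 4 - 2 = 2)
S(o) = 2
S(Y)*(-247) = 2*(-247) = -494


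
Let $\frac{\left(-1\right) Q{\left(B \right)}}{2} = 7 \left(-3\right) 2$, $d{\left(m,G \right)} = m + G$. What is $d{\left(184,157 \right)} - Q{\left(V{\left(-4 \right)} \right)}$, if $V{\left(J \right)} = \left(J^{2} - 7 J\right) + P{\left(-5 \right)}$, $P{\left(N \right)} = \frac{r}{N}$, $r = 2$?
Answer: $257$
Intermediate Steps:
$P{\left(N \right)} = \frac{2}{N}$
$d{\left(m,G \right)} = G + m$
$V{\left(J \right)} = - \frac{2}{5} + J^{2} - 7 J$ ($V{\left(J \right)} = \left(J^{2} - 7 J\right) + \frac{2}{-5} = \left(J^{2} - 7 J\right) + 2 \left(- \frac{1}{5}\right) = \left(J^{2} - 7 J\right) - \frac{2}{5} = - \frac{2}{5} + J^{2} - 7 J$)
$Q{\left(B \right)} = 84$ ($Q{\left(B \right)} = - 2 \cdot 7 \left(-3\right) 2 = - 2 \left(\left(-21\right) 2\right) = \left(-2\right) \left(-42\right) = 84$)
$d{\left(184,157 \right)} - Q{\left(V{\left(-4 \right)} \right)} = \left(157 + 184\right) - 84 = 341 - 84 = 257$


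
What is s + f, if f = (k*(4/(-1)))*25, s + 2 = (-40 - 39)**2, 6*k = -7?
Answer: 19067/3 ≈ 6355.7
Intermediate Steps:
k = -7/6 (k = (1/6)*(-7) = -7/6 ≈ -1.1667)
s = 6239 (s = -2 + (-40 - 39)**2 = -2 + (-79)**2 = -2 + 6241 = 6239)
f = 350/3 (f = -14/(3*(-1))*25 = -14*(-1)/3*25 = -7/6*(-4)*25 = (14/3)*25 = 350/3 ≈ 116.67)
s + f = 6239 + 350/3 = 19067/3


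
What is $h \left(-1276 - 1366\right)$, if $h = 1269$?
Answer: $-3352698$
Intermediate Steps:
$h \left(-1276 - 1366\right) = 1269 \left(-1276 - 1366\right) = 1269 \left(-2642\right) = -3352698$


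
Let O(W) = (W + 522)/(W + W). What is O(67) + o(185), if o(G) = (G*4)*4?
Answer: 397229/134 ≈ 2964.4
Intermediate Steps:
O(W) = (522 + W)/(2*W) (O(W) = (522 + W)/((2*W)) = (522 + W)*(1/(2*W)) = (522 + W)/(2*W))
o(G) = 16*G (o(G) = (4*G)*4 = 16*G)
O(67) + o(185) = (½)*(522 + 67)/67 + 16*185 = (½)*(1/67)*589 + 2960 = 589/134 + 2960 = 397229/134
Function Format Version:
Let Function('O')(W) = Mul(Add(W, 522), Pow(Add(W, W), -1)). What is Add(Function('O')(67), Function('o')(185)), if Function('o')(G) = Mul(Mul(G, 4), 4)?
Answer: Rational(397229, 134) ≈ 2964.4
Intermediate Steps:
Function('O')(W) = Mul(Rational(1, 2), Pow(W, -1), Add(522, W)) (Function('O')(W) = Mul(Add(522, W), Pow(Mul(2, W), -1)) = Mul(Add(522, W), Mul(Rational(1, 2), Pow(W, -1))) = Mul(Rational(1, 2), Pow(W, -1), Add(522, W)))
Function('o')(G) = Mul(16, G) (Function('o')(G) = Mul(Mul(4, G), 4) = Mul(16, G))
Add(Function('O')(67), Function('o')(185)) = Add(Mul(Rational(1, 2), Pow(67, -1), Add(522, 67)), Mul(16, 185)) = Add(Mul(Rational(1, 2), Rational(1, 67), 589), 2960) = Add(Rational(589, 134), 2960) = Rational(397229, 134)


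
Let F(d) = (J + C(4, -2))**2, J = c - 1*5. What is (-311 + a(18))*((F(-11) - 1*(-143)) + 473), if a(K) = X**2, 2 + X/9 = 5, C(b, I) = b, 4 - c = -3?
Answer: 272536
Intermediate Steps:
c = 7 (c = 4 - 1*(-3) = 4 + 3 = 7)
X = 27 (X = -18 + 9*5 = -18 + 45 = 27)
J = 2 (J = 7 - 1*5 = 7 - 5 = 2)
F(d) = 36 (F(d) = (2 + 4)**2 = 6**2 = 36)
a(K) = 729 (a(K) = 27**2 = 729)
(-311 + a(18))*((F(-11) - 1*(-143)) + 473) = (-311 + 729)*((36 - 1*(-143)) + 473) = 418*((36 + 143) + 473) = 418*(179 + 473) = 418*652 = 272536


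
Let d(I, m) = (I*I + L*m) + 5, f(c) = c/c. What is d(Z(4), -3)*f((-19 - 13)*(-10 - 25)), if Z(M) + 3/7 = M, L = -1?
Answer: 1017/49 ≈ 20.755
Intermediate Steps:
Z(M) = -3/7 + M
f(c) = 1
d(I, m) = 5 + I² - m (d(I, m) = (I*I - m) + 5 = (I² - m) + 5 = 5 + I² - m)
d(Z(4), -3)*f((-19 - 13)*(-10 - 25)) = (5 + (-3/7 + 4)² - 1*(-3))*1 = (5 + (25/7)² + 3)*1 = (5 + 625/49 + 3)*1 = (1017/49)*1 = 1017/49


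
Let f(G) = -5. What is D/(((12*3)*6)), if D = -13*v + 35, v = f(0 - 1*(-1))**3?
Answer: 415/54 ≈ 7.6852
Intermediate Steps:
v = -125 (v = (-5)**3 = -125)
D = 1660 (D = -13*(-125) + 35 = 1625 + 35 = 1660)
D/(((12*3)*6)) = 1660/(((12*3)*6)) = 1660/((36*6)) = 1660/216 = 1660*(1/216) = 415/54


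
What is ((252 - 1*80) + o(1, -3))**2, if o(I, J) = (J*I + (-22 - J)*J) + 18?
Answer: 59536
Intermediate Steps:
o(I, J) = 18 + I*J + J*(-22 - J) (o(I, J) = (I*J + J*(-22 - J)) + 18 = 18 + I*J + J*(-22 - J))
((252 - 1*80) + o(1, -3))**2 = ((252 - 1*80) + (18 - 1*(-3)**2 - 22*(-3) + 1*(-3)))**2 = ((252 - 80) + (18 - 1*9 + 66 - 3))**2 = (172 + (18 - 9 + 66 - 3))**2 = (172 + 72)**2 = 244**2 = 59536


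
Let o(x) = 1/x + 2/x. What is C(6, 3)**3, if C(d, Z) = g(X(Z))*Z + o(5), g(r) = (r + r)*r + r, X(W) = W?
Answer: 32157432/125 ≈ 2.5726e+5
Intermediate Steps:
g(r) = r + 2*r**2 (g(r) = (2*r)*r + r = 2*r**2 + r = r + 2*r**2)
o(x) = 3/x (o(x) = 1/x + 2/x = 3/x)
C(d, Z) = 3/5 + Z**2*(1 + 2*Z) (C(d, Z) = (Z*(1 + 2*Z))*Z + 3/5 = Z**2*(1 + 2*Z) + 3*(1/5) = Z**2*(1 + 2*Z) + 3/5 = 3/5 + Z**2*(1 + 2*Z))
C(6, 3)**3 = (3/5 + 3**2 + 2*3**3)**3 = (3/5 + 9 + 2*27)**3 = (3/5 + 9 + 54)**3 = (318/5)**3 = 32157432/125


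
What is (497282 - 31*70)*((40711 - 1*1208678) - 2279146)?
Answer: -1706707011656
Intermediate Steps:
(497282 - 31*70)*((40711 - 1*1208678) - 2279146) = (497282 - 2170)*((40711 - 1208678) - 2279146) = 495112*(-1167967 - 2279146) = 495112*(-3447113) = -1706707011656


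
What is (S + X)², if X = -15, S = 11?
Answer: 16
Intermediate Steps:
(S + X)² = (11 - 15)² = (-4)² = 16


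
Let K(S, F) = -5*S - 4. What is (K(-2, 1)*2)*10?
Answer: 120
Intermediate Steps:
K(S, F) = -4 - 5*S
(K(-2, 1)*2)*10 = ((-4 - 5*(-2))*2)*10 = ((-4 + 10)*2)*10 = (6*2)*10 = 12*10 = 120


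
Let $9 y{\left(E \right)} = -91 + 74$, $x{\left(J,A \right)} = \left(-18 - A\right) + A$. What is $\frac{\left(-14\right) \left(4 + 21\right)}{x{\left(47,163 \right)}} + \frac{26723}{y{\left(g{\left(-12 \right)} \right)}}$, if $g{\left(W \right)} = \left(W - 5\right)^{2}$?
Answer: $- \frac{2161588}{153} \approx -14128.0$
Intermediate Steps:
$x{\left(J,A \right)} = -18$
$g{\left(W \right)} = \left(-5 + W\right)^{2}$
$y{\left(E \right)} = - \frac{17}{9}$ ($y{\left(E \right)} = \frac{-91 + 74}{9} = \frac{1}{9} \left(-17\right) = - \frac{17}{9}$)
$\frac{\left(-14\right) \left(4 + 21\right)}{x{\left(47,163 \right)}} + \frac{26723}{y{\left(g{\left(-12 \right)} \right)}} = \frac{\left(-14\right) \left(4 + 21\right)}{-18} + \frac{26723}{- \frac{17}{9}} = \left(-14\right) 25 \left(- \frac{1}{18}\right) + 26723 \left(- \frac{9}{17}\right) = \left(-350\right) \left(- \frac{1}{18}\right) - \frac{240507}{17} = \frac{175}{9} - \frac{240507}{17} = - \frac{2161588}{153}$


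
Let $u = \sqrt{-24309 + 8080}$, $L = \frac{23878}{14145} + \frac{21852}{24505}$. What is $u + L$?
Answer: $\frac{178845386}{69324645} + i \sqrt{16229} \approx 2.5798 + 127.39 i$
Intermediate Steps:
$L = \frac{178845386}{69324645}$ ($L = 23878 \cdot \frac{1}{14145} + 21852 \cdot \frac{1}{24505} = \frac{23878}{14145} + \frac{21852}{24505} = \frac{178845386}{69324645} \approx 2.5798$)
$u = i \sqrt{16229}$ ($u = \sqrt{-16229} = i \sqrt{16229} \approx 127.39 i$)
$u + L = i \sqrt{16229} + \frac{178845386}{69324645} = \frac{178845386}{69324645} + i \sqrt{16229}$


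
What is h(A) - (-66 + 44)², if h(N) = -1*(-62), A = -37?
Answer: -422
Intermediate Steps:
h(N) = 62
h(A) - (-66 + 44)² = 62 - (-66 + 44)² = 62 - 1*(-22)² = 62 - 1*484 = 62 - 484 = -422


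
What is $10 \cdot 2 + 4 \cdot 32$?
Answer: $148$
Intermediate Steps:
$10 \cdot 2 + 4 \cdot 32 = 20 + 128 = 148$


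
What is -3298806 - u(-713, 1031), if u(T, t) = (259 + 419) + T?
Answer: -3298771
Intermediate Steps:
u(T, t) = 678 + T
-3298806 - u(-713, 1031) = -3298806 - (678 - 713) = -3298806 - 1*(-35) = -3298806 + 35 = -3298771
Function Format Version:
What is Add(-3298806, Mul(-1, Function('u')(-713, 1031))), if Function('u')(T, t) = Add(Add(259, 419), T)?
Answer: -3298771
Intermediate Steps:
Function('u')(T, t) = Add(678, T)
Add(-3298806, Mul(-1, Function('u')(-713, 1031))) = Add(-3298806, Mul(-1, Add(678, -713))) = Add(-3298806, Mul(-1, -35)) = Add(-3298806, 35) = -3298771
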